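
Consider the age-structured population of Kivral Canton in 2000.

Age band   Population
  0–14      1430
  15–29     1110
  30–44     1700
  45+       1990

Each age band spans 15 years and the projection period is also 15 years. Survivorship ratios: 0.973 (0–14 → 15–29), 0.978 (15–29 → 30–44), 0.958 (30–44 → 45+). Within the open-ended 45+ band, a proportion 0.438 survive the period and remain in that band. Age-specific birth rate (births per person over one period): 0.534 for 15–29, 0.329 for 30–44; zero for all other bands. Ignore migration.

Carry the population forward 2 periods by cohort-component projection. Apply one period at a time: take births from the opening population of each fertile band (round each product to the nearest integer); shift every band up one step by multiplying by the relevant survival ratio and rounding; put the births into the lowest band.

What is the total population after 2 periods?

Call the groups 1 to 4, youngest first.
[period 1]
Births: 1110 * 0.534 = 593  |  1700 * 0.329 = 559 → 1152
Group 2: 1430 * 0.973 = 1391
Group 3: 1110 * 0.978 = 1086
Group 4: 1700 * 0.958 + 1990 * 0.438 = 1629 + 872 = 2501
Giving 1152 / 1391 / 1086 / 2501.
[period 2]
Births: 1391 * 0.534 = 743  |  1086 * 0.329 = 357 → 1100
Group 2: 1152 * 0.973 = 1121
Group 3: 1391 * 0.978 = 1360
Group 4: 1086 * 0.958 + 2501 * 0.438 = 1040 + 1095 = 2135
Giving 1100 / 1121 / 1360 / 2135.
Total after period 2: 1100 + 1121 + 1360 + 2135 = 5716

5716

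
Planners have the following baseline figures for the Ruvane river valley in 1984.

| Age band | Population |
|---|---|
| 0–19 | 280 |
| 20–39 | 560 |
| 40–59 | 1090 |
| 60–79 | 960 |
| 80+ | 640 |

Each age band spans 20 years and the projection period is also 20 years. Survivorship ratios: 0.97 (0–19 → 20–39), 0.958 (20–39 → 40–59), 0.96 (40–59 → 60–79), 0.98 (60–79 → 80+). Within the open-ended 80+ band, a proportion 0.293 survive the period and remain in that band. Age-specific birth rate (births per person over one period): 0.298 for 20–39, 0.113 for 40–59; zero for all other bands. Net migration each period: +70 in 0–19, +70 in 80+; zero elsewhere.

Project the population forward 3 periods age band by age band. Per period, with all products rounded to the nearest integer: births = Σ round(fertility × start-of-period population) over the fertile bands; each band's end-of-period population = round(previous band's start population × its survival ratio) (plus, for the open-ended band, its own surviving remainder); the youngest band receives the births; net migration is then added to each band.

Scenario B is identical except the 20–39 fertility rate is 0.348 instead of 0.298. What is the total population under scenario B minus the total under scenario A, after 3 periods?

66

(Bands numbered youngest = 1 to oldest = 5.)
Period 1:
Births: 560 * 0.298 = 167  |  1090 * 0.113 = 123 — total 290
Band 2: 280 * 0.97 = 272
Band 3: 560 * 0.958 = 536
Band 4: 1090 * 0.96 = 1046
Band 5: 960 * 0.98 + 640 * 0.293 = 941 + 188 = 1129
Net migration: Band 1 + 70 → 360; Band 5 + 70 → 1199
Giving 360 / 272 / 536 / 1046 / 1199.
Period 2:
Births: 272 * 0.298 = 81  |  536 * 0.113 = 61 — total 142
Band 2: 360 * 0.97 = 349
Band 3: 272 * 0.958 = 261
Band 4: 536 * 0.96 = 515
Band 5: 1046 * 0.98 + 1199 * 0.293 = 1025 + 351 = 1376
Net migration: Band 1 + 70 → 212; Band 5 + 70 → 1446
Giving 212 / 349 / 261 / 515 / 1446.
Period 3:
Births: 349 * 0.298 = 104  |  261 * 0.113 = 29 — total 133
Band 2: 212 * 0.97 = 206
Band 3: 349 * 0.958 = 334
Band 4: 261 * 0.96 = 251
Band 5: 515 * 0.98 + 1446 * 0.293 = 505 + 424 = 929
Net migration: Band 1 + 70 → 203; Band 5 + 70 → 999
Giving 203 / 206 / 334 / 251 / 999.
Scenario A total after 3 periods: 1993
Scenario B projection —
Period 1:
Births: 560 * 0.348 = 195  |  1090 * 0.113 = 123 — total 318
Band 2: 280 * 0.97 = 272
Band 3: 560 * 0.958 = 536
Band 4: 1090 * 0.96 = 1046
Band 5: 960 * 0.98 + 640 * 0.293 = 941 + 188 = 1129
Net migration: Band 1 + 70 → 388; Band 5 + 70 → 1199
Giving 388 / 272 / 536 / 1046 / 1199.
Period 2:
Births: 272 * 0.348 = 95  |  536 * 0.113 = 61 — total 156
Band 2: 388 * 0.97 = 376
Band 3: 272 * 0.958 = 261
Band 4: 536 * 0.96 = 515
Band 5: 1046 * 0.98 + 1199 * 0.293 = 1025 + 351 = 1376
Net migration: Band 1 + 70 → 226; Band 5 + 70 → 1446
Giving 226 / 376 / 261 / 515 / 1446.
Period 3:
Births: 376 * 0.348 = 131  |  261 * 0.113 = 29 — total 160
Band 2: 226 * 0.97 = 219
Band 3: 376 * 0.958 = 360
Band 4: 261 * 0.96 = 251
Band 5: 515 * 0.98 + 1446 * 0.293 = 505 + 424 = 929
Net migration: Band 1 + 70 → 230; Band 5 + 70 → 999
Giving 230 / 219 / 360 / 251 / 999.
Scenario B total after 3 periods: 2059
Difference B − A = 2059 − 1993 = 66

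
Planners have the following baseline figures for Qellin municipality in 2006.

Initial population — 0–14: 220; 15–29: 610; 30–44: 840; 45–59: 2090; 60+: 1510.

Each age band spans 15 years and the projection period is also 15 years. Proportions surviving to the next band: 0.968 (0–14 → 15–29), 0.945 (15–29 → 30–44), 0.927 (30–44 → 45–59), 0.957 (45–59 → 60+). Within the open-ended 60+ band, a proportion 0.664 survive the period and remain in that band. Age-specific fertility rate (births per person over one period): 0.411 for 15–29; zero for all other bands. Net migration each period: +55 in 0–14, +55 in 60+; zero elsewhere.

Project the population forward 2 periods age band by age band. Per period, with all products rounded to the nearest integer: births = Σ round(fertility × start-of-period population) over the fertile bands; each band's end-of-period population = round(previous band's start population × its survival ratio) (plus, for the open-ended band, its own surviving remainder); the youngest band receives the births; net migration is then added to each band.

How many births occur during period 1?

251

After projecting period 1:
Births: 610 × 0.411 = 251
15–29: 220 × 0.968 = 213
30–44: 610 × 0.945 = 576
45–59: 840 × 0.927 = 779
60+: 2090 × 0.957 + 1510 × 0.664 = 2000 + 1003 = 3003
Net migration: 0–14 + 55 → 306; 60+ + 55 → 3058
Population now: 0–14=306, 15–29=213, 30–44=576, 45–59=779, 60+=3058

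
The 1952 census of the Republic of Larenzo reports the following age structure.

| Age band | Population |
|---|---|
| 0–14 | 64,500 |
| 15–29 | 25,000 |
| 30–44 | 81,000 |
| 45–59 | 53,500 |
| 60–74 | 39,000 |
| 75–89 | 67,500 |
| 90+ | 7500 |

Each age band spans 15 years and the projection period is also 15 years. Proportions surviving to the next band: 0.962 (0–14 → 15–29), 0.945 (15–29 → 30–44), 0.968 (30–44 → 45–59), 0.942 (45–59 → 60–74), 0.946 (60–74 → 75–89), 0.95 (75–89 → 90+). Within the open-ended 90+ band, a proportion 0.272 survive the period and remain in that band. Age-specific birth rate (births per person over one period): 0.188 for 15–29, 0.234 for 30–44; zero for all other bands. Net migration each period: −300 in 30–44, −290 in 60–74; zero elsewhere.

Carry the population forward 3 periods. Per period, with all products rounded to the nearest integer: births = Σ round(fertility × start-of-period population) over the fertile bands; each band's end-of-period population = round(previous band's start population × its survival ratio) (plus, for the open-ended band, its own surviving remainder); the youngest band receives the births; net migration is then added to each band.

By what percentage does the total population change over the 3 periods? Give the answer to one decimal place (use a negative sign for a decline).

-22.5

Numbering the groups 1..7 from youngest to oldest:
Period 1:
Births: 25000 * 0.188 = 4700  |  81000 * 0.234 = 18954 → 23654
Group 2: 64500 * 0.962 = 62049
Group 3: 25000 * 0.945 = 23625
Group 4: 81000 * 0.968 = 78408
Group 5: 53500 * 0.942 = 50397
Group 6: 39000 * 0.946 = 36894
Group 7: 67500 * 0.95 + 7500 * 0.272 = 64125 + 2040 = 66165
Net migration: Group 3 − 300 → 23325; Group 5 − 290 → 50107
→ [23654, 62049, 23325, 78408, 50107, 36894, 66165]
Period 2:
Births: 62049 * 0.188 = 11665  |  23325 * 0.234 = 5458 → 17123
Group 2: 23654 * 0.962 = 22755
Group 3: 62049 * 0.945 = 58636
Group 4: 23325 * 0.968 = 22579
Group 5: 78408 * 0.942 = 73860
Group 6: 50107 * 0.946 = 47401
Group 7: 36894 * 0.95 + 66165 * 0.272 = 35049 + 17997 = 53046
Net migration: Group 3 − 300 → 58336; Group 5 − 290 → 73570
→ [17123, 22755, 58336, 22579, 73570, 47401, 53046]
Period 3:
Births: 22755 * 0.188 = 4278  |  58336 * 0.234 = 13651 → 17929
Group 2: 17123 * 0.962 = 16472
Group 3: 22755 * 0.945 = 21503
Group 4: 58336 * 0.968 = 56469
Group 5: 22579 * 0.942 = 21269
Group 6: 73570 * 0.946 = 69597
Group 7: 47401 * 0.95 + 53046 * 0.272 = 45031 + 14429 = 59460
Net migration: Group 3 − 300 → 21203; Group 5 − 290 → 20979
→ [17929, 16472, 21203, 56469, 20979, 69597, 59460]
Total: 338000 → 262109; change = -75891; percentage change = -22.5%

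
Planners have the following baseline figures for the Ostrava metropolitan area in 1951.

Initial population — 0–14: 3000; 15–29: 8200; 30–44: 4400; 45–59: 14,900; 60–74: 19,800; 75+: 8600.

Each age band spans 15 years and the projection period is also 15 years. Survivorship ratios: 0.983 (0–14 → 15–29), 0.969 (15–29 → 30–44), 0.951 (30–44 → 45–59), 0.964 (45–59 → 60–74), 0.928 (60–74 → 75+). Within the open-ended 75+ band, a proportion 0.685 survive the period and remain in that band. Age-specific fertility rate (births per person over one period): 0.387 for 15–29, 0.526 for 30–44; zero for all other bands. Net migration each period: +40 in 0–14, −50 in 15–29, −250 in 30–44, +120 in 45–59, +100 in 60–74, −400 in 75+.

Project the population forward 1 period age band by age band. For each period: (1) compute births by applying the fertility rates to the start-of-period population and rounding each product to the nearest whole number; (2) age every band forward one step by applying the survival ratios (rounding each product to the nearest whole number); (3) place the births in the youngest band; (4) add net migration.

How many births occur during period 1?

After projecting period 1:
Births: 8200 * 0.387 = 3173  |  4400 * 0.526 = 2314 ⇒ total 5487
15–29: 3000 * 0.983 = 2949
30–44: 8200 * 0.969 = 7946
45–59: 4400 * 0.951 = 4184
60–74: 14900 * 0.964 = 14364
75+: 19800 * 0.928 + 8600 * 0.685 = 18374 + 5891 = 24265
Net migration: 0–14 + 40 → 5527; 15–29 − 50 → 2899; 30–44 − 250 → 7696; 45–59 + 120 → 4304; 60–74 + 100 → 14464; 75+ − 400 → 23865
Giving 5527 / 2899 / 7696 / 4304 / 14464 / 23865.

5487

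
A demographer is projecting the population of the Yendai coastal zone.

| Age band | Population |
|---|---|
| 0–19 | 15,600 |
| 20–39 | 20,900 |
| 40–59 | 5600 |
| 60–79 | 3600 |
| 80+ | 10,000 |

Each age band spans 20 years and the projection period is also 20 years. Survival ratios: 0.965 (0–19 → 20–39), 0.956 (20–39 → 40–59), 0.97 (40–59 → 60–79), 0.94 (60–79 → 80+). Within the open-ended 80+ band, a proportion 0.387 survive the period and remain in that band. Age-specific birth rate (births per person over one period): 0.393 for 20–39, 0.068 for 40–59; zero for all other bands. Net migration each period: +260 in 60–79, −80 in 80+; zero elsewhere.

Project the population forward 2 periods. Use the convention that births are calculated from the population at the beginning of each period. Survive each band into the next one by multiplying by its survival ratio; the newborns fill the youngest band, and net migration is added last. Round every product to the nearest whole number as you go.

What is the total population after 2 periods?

— Period 1 —
Births: 20900 × 0.393 = 8214 ; 5600 × 0.068 = 381 ⇒ total 8595
20–39: 15600 × 0.965 = 15054
40–59: 20900 × 0.956 = 19980
60–79: 5600 × 0.97 = 5432
80+: 3600 × 0.94 + 10000 × 0.387 = 3384 + 3870 = 7254
Net migration: 60–79 + 260 → 5692; 80+ − 80 → 7174
Population now: 0–19=8595, 20–39=15054, 40–59=19980, 60–79=5692, 80+=7174
— Period 2 —
Births: 15054 × 0.393 = 5916 ; 19980 × 0.068 = 1359 ⇒ total 7275
20–39: 8595 × 0.965 = 8294
40–59: 15054 × 0.956 = 14392
60–79: 19980 × 0.97 = 19381
80+: 5692 × 0.94 + 7174 × 0.387 = 5350 + 2776 = 8126
Net migration: 60–79 + 260 → 19641; 80+ − 80 → 8046
Population now: 0–19=7275, 20–39=8294, 40–59=14392, 60–79=19641, 80+=8046
Total after period 2: 7275 + 8294 + 14392 + 19641 + 8046 = 57648

57648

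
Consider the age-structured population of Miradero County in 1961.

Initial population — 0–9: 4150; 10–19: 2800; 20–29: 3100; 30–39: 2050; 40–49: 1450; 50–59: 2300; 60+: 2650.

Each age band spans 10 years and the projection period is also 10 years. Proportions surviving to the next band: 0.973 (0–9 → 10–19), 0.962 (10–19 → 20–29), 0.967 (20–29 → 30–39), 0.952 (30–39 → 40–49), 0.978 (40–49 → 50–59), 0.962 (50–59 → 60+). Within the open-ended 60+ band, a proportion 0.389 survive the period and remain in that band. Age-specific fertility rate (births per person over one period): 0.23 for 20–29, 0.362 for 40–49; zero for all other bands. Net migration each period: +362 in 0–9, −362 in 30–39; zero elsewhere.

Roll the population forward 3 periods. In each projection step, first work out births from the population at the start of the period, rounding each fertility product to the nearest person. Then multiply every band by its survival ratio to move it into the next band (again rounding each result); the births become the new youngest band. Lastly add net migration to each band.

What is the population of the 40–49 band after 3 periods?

(Groups numbered youngest = 1 to oldest = 7.)
— Period 1 —
Births: 3100 × 0.23 = 713 ; 1450 × 0.362 = 525 → total 1238
Group 2: 4150 × 0.973 = 4038
Group 3: 2800 × 0.962 = 2694
Group 4: 3100 × 0.967 = 2998
Group 5: 2050 × 0.952 = 1952
Group 6: 1450 × 0.978 = 1418
Group 7: 2300 × 0.962 + 2650 × 0.389 = 2213 + 1031 = 3244
Net migration: Group 1 + 362 → 1600; Group 4 − 362 → 2636
→ [1600, 4038, 2694, 2636, 1952, 1418, 3244]
— Period 2 —
Births: 2694 × 0.23 = 620 ; 1952 × 0.362 = 707 → total 1327
Group 2: 1600 × 0.973 = 1557
Group 3: 4038 × 0.962 = 3885
Group 4: 2694 × 0.967 = 2605
Group 5: 2636 × 0.952 = 2509
Group 6: 1952 × 0.978 = 1909
Group 7: 1418 × 0.962 + 3244 × 0.389 = 1364 + 1262 = 2626
Net migration: Group 1 + 362 → 1689; Group 4 − 362 → 2243
→ [1689, 1557, 3885, 2243, 2509, 1909, 2626]
— Period 3 —
Births: 3885 × 0.23 = 894 ; 2509 × 0.362 = 908 → total 1802
Group 2: 1689 × 0.973 = 1643
Group 3: 1557 × 0.962 = 1498
Group 4: 3885 × 0.967 = 3757
Group 5: 2243 × 0.952 = 2135
Group 6: 2509 × 0.978 = 2454
Group 7: 1909 × 0.962 + 2626 × 0.389 = 1836 + 1022 = 2858
Net migration: Group 1 + 362 → 2164; Group 4 − 362 → 3395
→ [2164, 1643, 1498, 3395, 2135, 2454, 2858]

2135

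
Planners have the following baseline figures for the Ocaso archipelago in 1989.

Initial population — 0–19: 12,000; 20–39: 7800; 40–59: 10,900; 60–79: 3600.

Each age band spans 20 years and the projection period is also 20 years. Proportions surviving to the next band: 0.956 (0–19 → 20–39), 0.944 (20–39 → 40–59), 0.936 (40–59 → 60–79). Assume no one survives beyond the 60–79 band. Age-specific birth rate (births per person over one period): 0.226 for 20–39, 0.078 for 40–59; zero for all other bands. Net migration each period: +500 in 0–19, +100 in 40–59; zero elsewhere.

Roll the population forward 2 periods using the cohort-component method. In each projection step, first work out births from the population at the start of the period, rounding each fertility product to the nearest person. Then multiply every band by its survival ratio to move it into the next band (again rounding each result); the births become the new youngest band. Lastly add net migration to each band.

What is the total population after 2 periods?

Call the bands 1 to 4, youngest first.
Period 1:
Births: 7800 * 0.226 = 1763, 10900 * 0.078 = 850 — total 2613
Band 2: 12000 * 0.956 = 11472
Band 3: 7800 * 0.944 = 7363
Band 4: 10900 * 0.936 = 10202
Net migration: Band 1 + 500 → 3113; Band 3 + 100 → 7463
→ [3113, 11472, 7463, 10202]
Period 2:
Births: 11472 * 0.226 = 2593, 7463 * 0.078 = 582 — total 3175
Band 2: 3113 * 0.956 = 2976
Band 3: 11472 * 0.944 = 10830
Band 4: 7463 * 0.936 = 6985
Net migration: Band 1 + 500 → 3675; Band 3 + 100 → 10930
→ [3675, 2976, 10930, 6985]
Total after period 2: 3675 + 2976 + 10930 + 6985 = 24566

24566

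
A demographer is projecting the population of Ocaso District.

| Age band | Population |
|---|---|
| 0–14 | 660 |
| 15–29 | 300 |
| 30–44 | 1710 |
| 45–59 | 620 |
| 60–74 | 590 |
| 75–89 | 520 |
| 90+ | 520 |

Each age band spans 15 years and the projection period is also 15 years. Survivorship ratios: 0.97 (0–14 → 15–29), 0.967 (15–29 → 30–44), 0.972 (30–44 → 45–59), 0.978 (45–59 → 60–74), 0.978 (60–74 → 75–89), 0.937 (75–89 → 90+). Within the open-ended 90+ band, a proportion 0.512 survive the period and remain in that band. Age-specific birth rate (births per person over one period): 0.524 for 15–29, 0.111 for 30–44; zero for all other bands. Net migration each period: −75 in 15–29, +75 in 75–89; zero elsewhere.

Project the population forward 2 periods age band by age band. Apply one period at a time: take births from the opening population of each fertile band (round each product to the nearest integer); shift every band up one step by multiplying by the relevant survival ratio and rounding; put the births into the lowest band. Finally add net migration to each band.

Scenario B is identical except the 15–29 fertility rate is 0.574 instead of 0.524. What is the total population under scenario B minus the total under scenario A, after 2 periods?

42

Period 1:
Births: 300 * 0.524 = 157 ; 1710 * 0.111 = 190 — total 347
15–29: 660 * 0.97 = 640
30–44: 300 * 0.967 = 290
45–59: 1710 * 0.972 = 1662
60–74: 620 * 0.978 = 606
75–89: 590 * 0.978 = 577
90+: 520 * 0.937 + 520 * 0.512 = 487 + 266 = 753
Net migration: 15–29 − 75 → 565; 75–89 + 75 → 652
End of period: [347, 565, 290, 1662, 606, 652, 753]
Period 2:
Births: 565 * 0.524 = 296 ; 290 * 0.111 = 32 — total 328
15–29: 347 * 0.97 = 337
30–44: 565 * 0.967 = 546
45–59: 290 * 0.972 = 282
60–74: 1662 * 0.978 = 1625
75–89: 606 * 0.978 = 593
90+: 652 * 0.937 + 753 * 0.512 = 611 + 386 = 997
Net migration: 15–29 − 75 → 262; 75–89 + 75 → 668
End of period: [328, 262, 546, 282, 1625, 668, 997]
Scenario A total after 2 periods: 4708
Scenario B projection —
Period 1:
Births: 300 * 0.574 = 172 ; 1710 * 0.111 = 190 — total 362
15–29: 660 * 0.97 = 640
30–44: 300 * 0.967 = 290
45–59: 1710 * 0.972 = 1662
60–74: 620 * 0.978 = 606
75–89: 590 * 0.978 = 577
90+: 520 * 0.937 + 520 * 0.512 = 487 + 266 = 753
Net migration: 15–29 − 75 → 565; 75–89 + 75 → 652
End of period: [362, 565, 290, 1662, 606, 652, 753]
Period 2:
Births: 565 * 0.574 = 324 ; 290 * 0.111 = 32 — total 356
15–29: 362 * 0.97 = 351
30–44: 565 * 0.967 = 546
45–59: 290 * 0.972 = 282
60–74: 1662 * 0.978 = 1625
75–89: 606 * 0.978 = 593
90+: 652 * 0.937 + 753 * 0.512 = 611 + 386 = 997
Net migration: 15–29 − 75 → 276; 75–89 + 75 → 668
End of period: [356, 276, 546, 282, 1625, 668, 997]
Scenario B total after 2 periods: 4750
Difference B − A = 4750 − 4708 = 42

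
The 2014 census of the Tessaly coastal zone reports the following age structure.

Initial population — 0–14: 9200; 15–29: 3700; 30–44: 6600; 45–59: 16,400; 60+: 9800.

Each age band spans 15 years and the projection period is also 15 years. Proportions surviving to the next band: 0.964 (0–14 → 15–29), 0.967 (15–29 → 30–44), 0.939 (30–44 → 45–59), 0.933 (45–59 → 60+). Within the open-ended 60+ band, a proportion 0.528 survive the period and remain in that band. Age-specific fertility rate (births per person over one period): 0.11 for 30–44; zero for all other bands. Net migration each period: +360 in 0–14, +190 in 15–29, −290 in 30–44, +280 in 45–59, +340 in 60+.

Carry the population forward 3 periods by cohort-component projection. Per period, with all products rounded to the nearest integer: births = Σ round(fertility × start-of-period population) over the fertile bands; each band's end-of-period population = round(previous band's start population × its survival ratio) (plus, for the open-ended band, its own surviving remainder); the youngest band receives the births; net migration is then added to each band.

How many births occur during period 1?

726

Let band 1 be 0–14 through band 5 = 60+.
[period 1]
Births: 6600 × 0.11 = 726
Band 2: 9200 × 0.964 = 8869
Band 3: 3700 × 0.967 = 3578
Band 4: 6600 × 0.939 = 6197
Band 5: 16400 × 0.933 + 9800 × 0.528 = 15301 + 5174 = 20475
Net migration: Band 1 + 360 → 1086; Band 2 + 190 → 9059; Band 3 − 290 → 3288; Band 4 + 280 → 6477; Band 5 + 340 → 20815
→ [1086, 9059, 3288, 6477, 20815]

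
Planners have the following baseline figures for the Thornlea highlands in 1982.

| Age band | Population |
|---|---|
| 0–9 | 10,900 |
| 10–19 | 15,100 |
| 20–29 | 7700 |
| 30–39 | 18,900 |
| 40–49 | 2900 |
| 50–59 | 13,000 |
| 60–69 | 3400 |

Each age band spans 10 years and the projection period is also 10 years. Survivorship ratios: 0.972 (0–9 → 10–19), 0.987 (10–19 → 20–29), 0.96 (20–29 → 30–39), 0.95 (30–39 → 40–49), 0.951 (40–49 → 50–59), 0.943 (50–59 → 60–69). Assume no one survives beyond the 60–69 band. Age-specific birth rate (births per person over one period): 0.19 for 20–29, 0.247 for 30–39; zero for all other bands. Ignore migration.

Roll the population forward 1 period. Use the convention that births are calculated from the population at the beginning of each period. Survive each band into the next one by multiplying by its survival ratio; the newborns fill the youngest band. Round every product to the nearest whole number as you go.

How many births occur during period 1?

— Period 1 —
Births: 7700 × 0.19 = 1463, 18900 × 0.247 = 4668 → 6131
10–19: 10900 × 0.972 = 10595
20–29: 15100 × 0.987 = 14904
30–39: 7700 × 0.96 = 7392
40–49: 18900 × 0.95 = 17955
50–59: 2900 × 0.951 = 2758
60–69: 13000 × 0.943 = 12259
→ [6131, 10595, 14904, 7392, 17955, 2758, 12259]

6131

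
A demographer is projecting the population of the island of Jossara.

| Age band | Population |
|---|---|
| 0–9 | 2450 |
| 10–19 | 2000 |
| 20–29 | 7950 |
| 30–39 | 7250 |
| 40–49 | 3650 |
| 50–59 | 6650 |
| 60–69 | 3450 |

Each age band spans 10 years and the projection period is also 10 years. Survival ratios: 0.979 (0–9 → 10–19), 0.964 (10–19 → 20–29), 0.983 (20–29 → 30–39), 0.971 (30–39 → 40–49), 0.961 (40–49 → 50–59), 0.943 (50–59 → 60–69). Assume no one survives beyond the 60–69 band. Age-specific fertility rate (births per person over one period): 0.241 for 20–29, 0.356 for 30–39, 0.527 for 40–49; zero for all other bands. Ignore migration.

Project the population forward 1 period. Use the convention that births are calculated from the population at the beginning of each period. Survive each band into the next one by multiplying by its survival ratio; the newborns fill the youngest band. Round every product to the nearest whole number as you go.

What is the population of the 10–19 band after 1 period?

2399

Call the groups 1 to 7, youngest first.
Period 1.
Births: 7950 × 0.241 = 1916 ; 7250 × 0.356 = 2581 ; 3650 × 0.527 = 1924 — total 6421
Group 2: 2450 × 0.979 = 2399
Group 3: 2000 × 0.964 = 1928
Group 4: 7950 × 0.983 = 7815
Group 5: 7250 × 0.971 = 7040
Group 6: 3650 × 0.961 = 3508
Group 7: 6650 × 0.943 = 6271
End of period: [6421, 2399, 1928, 7815, 7040, 3508, 6271]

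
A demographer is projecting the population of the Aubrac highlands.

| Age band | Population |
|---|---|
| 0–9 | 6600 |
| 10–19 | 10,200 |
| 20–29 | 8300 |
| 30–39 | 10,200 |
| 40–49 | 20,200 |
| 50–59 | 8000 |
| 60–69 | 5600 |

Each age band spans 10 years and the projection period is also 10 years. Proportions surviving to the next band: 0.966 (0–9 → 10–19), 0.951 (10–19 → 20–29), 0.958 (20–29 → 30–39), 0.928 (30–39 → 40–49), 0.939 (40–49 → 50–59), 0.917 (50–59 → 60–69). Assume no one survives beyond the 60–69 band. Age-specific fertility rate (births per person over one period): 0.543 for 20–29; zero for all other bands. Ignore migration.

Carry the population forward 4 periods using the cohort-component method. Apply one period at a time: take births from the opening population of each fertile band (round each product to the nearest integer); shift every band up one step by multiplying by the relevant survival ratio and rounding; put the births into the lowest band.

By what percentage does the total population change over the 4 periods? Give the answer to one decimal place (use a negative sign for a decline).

-50.7

After projecting period 1:
Births: 8300 * 0.543 = 4507
10–19: 6600 * 0.966 = 6376
20–29: 10200 * 0.951 = 9700
30–39: 8300 * 0.958 = 7951
40–49: 10200 * 0.928 = 9466
50–59: 20200 * 0.939 = 18968
60–69: 8000 * 0.917 = 7336
→ [4507, 6376, 9700, 7951, 9466, 18968, 7336]
After projecting period 2:
Births: 9700 * 0.543 = 5267
10–19: 4507 * 0.966 = 4354
20–29: 6376 * 0.951 = 6064
30–39: 9700 * 0.958 = 9293
40–49: 7951 * 0.928 = 7379
50–59: 9466 * 0.939 = 8889
60–69: 18968 * 0.917 = 17394
→ [5267, 4354, 6064, 9293, 7379, 8889, 17394]
After projecting period 3:
Births: 6064 * 0.543 = 3293
10–19: 5267 * 0.966 = 5088
20–29: 4354 * 0.951 = 4141
30–39: 6064 * 0.958 = 5809
40–49: 9293 * 0.928 = 8624
50–59: 7379 * 0.939 = 6929
60–69: 8889 * 0.917 = 8151
→ [3293, 5088, 4141, 5809, 8624, 6929, 8151]
After projecting period 4:
Births: 4141 * 0.543 = 2249
10–19: 3293 * 0.966 = 3181
20–29: 5088 * 0.951 = 4839
30–39: 4141 * 0.958 = 3967
40–49: 5809 * 0.928 = 5391
50–59: 8624 * 0.939 = 8098
60–69: 6929 * 0.917 = 6354
→ [2249, 3181, 4839, 3967, 5391, 8098, 6354]
Total: 69100 → 34079; change = -35021; percentage change = -50.7%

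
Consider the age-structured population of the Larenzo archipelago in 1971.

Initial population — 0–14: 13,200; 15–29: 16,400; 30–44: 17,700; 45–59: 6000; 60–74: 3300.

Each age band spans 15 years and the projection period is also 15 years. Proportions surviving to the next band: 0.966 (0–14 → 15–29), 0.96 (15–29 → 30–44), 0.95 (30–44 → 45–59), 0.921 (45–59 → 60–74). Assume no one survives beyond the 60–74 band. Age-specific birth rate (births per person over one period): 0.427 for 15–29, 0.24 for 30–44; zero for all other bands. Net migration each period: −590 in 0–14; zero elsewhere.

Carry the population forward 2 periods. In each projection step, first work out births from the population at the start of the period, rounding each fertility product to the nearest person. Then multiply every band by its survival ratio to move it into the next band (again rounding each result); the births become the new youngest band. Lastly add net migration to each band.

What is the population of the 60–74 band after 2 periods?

After projecting period 1:
Births: 16400 × 0.427 = 7003 ; 17700 × 0.24 = 4248 ⇒ total 11251
15–29: 13200 × 0.966 = 12751
30–44: 16400 × 0.96 = 15744
45–59: 17700 × 0.95 = 16815
60–74: 6000 × 0.921 = 5526
Net migration: 0–14 − 590 → 10661
End of period: [10661, 12751, 15744, 16815, 5526]
After projecting period 2:
Births: 12751 × 0.427 = 5445 ; 15744 × 0.24 = 3779 ⇒ total 9224
15–29: 10661 × 0.966 = 10299
30–44: 12751 × 0.96 = 12241
45–59: 15744 × 0.95 = 14957
60–74: 16815 × 0.921 = 15487
Net migration: 0–14 − 590 → 8634
End of period: [8634, 10299, 12241, 14957, 15487]

15487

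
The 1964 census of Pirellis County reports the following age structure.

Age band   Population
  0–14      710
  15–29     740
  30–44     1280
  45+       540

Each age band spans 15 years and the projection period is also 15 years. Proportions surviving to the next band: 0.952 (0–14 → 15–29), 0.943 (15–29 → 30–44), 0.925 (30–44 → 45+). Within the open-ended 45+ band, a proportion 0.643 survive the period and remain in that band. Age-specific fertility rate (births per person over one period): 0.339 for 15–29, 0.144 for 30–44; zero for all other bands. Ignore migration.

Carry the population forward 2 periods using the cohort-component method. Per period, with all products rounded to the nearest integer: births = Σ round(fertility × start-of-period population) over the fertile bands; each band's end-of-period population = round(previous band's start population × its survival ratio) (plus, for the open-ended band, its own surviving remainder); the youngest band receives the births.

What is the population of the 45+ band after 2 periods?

1630

[period 1]
Births: 740 × 0.339 = 251 ; 1280 × 0.144 = 184 → total 435
15–29: 710 × 0.952 = 676
30–44: 740 × 0.943 = 698
45+: 1280 × 0.925 + 540 × 0.643 = 1184 + 347 = 1531
Population now: 0–14=435, 15–29=676, 30–44=698, 45+=1531
[period 2]
Births: 676 × 0.339 = 229 ; 698 × 0.144 = 101 → total 330
15–29: 435 × 0.952 = 414
30–44: 676 × 0.943 = 637
45+: 698 × 0.925 + 1531 × 0.643 = 646 + 984 = 1630
Population now: 0–14=330, 15–29=414, 30–44=637, 45+=1630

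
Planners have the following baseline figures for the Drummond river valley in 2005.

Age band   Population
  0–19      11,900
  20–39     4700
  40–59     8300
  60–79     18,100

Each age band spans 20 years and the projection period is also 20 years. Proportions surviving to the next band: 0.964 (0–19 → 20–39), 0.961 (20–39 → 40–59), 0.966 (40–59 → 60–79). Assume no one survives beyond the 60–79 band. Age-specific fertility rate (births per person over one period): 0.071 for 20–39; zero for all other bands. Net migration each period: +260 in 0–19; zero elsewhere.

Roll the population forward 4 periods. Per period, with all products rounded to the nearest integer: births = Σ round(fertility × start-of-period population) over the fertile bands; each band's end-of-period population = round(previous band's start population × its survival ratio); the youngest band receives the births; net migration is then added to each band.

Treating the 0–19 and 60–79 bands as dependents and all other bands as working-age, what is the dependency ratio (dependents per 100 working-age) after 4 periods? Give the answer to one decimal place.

(Bands numbered youngest = 1 to oldest = 4.)
After projecting period 1:
Births: 4700 × 0.071 = 334
Band 2: 11900 × 0.964 = 11472
Band 3: 4700 × 0.961 = 4517
Band 4: 8300 × 0.966 = 8018
Net migration: Band 1 + 260 → 594
Population now: 0–19=594, 20–39=11472, 40–59=4517, 60–79=8018
After projecting period 2:
Births: 11472 × 0.071 = 815
Band 2: 594 × 0.964 = 573
Band 3: 11472 × 0.961 = 11025
Band 4: 4517 × 0.966 = 4363
Net migration: Band 1 + 260 → 1075
Population now: 0–19=1075, 20–39=573, 40–59=11025, 60–79=4363
After projecting period 3:
Births: 573 × 0.071 = 41
Band 2: 1075 × 0.964 = 1036
Band 3: 573 × 0.961 = 551
Band 4: 11025 × 0.966 = 10650
Net migration: Band 1 + 260 → 301
Population now: 0–19=301, 20–39=1036, 40–59=551, 60–79=10650
After projecting period 4:
Births: 1036 × 0.071 = 74
Band 2: 301 × 0.964 = 290
Band 3: 1036 × 0.961 = 996
Band 4: 551 × 0.966 = 532
Net migration: Band 1 + 260 → 334
Population now: 0–19=334, 20–39=290, 40–59=996, 60–79=532
Dependents (band 0–19 + band 60–79) = 334 + 532 = 866; working-age = 1286; ratio = 866/1286 × 100 = 67.3

67.3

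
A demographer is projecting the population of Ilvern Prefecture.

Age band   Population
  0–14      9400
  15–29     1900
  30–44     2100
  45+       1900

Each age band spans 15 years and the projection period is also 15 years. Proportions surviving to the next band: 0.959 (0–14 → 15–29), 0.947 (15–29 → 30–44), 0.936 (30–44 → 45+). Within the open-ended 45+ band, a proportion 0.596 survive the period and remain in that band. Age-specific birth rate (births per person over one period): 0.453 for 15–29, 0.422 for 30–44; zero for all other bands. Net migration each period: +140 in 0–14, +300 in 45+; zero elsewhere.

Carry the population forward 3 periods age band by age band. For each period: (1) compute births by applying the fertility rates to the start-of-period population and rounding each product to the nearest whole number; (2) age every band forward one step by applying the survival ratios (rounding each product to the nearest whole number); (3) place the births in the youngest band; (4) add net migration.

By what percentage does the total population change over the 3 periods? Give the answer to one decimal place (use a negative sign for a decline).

After projecting period 1:
Births: 1900 * 0.453 = 861, 2100 * 0.422 = 886 ⇒ total 1747
15–29: 9400 * 0.959 = 9015
30–44: 1900 * 0.947 = 1799
45+: 2100 * 0.936 + 1900 * 0.596 = 1966 + 1132 = 3098
Net migration: 0–14 + 140 → 1887; 45+ + 300 → 3398
End of period: [1887, 9015, 1799, 3398]
After projecting period 2:
Births: 9015 * 0.453 = 4084, 1799 * 0.422 = 759 ⇒ total 4843
15–29: 1887 * 0.959 = 1810
30–44: 9015 * 0.947 = 8537
45+: 1799 * 0.936 + 3398 * 0.596 = 1684 + 2025 = 3709
Net migration: 0–14 + 140 → 4983; 45+ + 300 → 4009
End of period: [4983, 1810, 8537, 4009]
After projecting period 3:
Births: 1810 * 0.453 = 820, 8537 * 0.422 = 3603 ⇒ total 4423
15–29: 4983 * 0.959 = 4779
30–44: 1810 * 0.947 = 1714
45+: 8537 * 0.936 + 4009 * 0.596 = 7991 + 2389 = 10380
Net migration: 0–14 + 140 → 4563; 45+ + 300 → 10680
End of period: [4563, 4779, 1714, 10680]
Total: 15300 → 21736; change = 6436; percentage change = 42.1%

42.1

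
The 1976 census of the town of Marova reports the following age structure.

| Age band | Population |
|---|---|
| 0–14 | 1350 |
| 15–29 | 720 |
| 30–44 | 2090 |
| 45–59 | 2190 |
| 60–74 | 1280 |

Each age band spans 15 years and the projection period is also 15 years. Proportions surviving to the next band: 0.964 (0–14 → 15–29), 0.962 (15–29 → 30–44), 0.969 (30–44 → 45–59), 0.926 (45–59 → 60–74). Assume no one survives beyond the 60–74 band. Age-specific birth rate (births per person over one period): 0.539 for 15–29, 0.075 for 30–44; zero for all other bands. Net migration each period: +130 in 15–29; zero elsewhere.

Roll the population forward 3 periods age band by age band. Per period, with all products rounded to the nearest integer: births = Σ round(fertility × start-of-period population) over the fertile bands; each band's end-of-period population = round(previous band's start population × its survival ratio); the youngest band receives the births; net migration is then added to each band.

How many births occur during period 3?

456

(Groups numbered youngest = 1 to oldest = 5.)
[period 1]
Births: 720 × 0.539 = 388, 2090 × 0.075 = 157 ⇒ total 545
Group 2: 1350 × 0.964 = 1301
Group 3: 720 × 0.962 = 693
Group 4: 2090 × 0.969 = 2025
Group 5: 2190 × 0.926 = 2028
Net migration: Group 2 + 130 → 1431
→ [545, 1431, 693, 2025, 2028]
[period 2]
Births: 1431 × 0.539 = 771, 693 × 0.075 = 52 ⇒ total 823
Group 2: 545 × 0.964 = 525
Group 3: 1431 × 0.962 = 1377
Group 4: 693 × 0.969 = 672
Group 5: 2025 × 0.926 = 1875
Net migration: Group 2 + 130 → 655
→ [823, 655, 1377, 672, 1875]
[period 3]
Births: 655 × 0.539 = 353, 1377 × 0.075 = 103 ⇒ total 456
Group 2: 823 × 0.964 = 793
Group 3: 655 × 0.962 = 630
Group 4: 1377 × 0.969 = 1334
Group 5: 672 × 0.926 = 622
Net migration: Group 2 + 130 → 923
→ [456, 923, 630, 1334, 622]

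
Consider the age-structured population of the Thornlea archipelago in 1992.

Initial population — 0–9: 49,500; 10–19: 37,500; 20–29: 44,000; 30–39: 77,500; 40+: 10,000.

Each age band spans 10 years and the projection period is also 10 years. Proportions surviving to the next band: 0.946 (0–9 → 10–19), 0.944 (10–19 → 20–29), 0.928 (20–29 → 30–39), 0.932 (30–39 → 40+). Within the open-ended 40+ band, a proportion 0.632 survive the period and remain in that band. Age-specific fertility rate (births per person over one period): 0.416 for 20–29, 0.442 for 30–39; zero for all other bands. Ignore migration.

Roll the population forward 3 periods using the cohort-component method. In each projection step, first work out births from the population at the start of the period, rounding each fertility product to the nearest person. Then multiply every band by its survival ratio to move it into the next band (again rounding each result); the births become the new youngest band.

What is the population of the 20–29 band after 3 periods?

46937

(Bands numbered youngest = 1 to oldest = 5.)
After projecting period 1:
Births: 44000 × 0.416 = 18304 ; 77500 × 0.442 = 34255 → total 52559
Band 2: 49500 × 0.946 = 46827
Band 3: 37500 × 0.944 = 35400
Band 4: 44000 × 0.928 = 40832
Band 5: 77500 × 0.932 + 10000 × 0.632 = 72230 + 6320 = 78550
→ [52559, 46827, 35400, 40832, 78550]
After projecting period 2:
Births: 35400 × 0.416 = 14726 ; 40832 × 0.442 = 18048 → total 32774
Band 2: 52559 × 0.946 = 49721
Band 3: 46827 × 0.944 = 44205
Band 4: 35400 × 0.928 = 32851
Band 5: 40832 × 0.932 + 78550 × 0.632 = 38055 + 49644 = 87699
→ [32774, 49721, 44205, 32851, 87699]
After projecting period 3:
Births: 44205 × 0.416 = 18389 ; 32851 × 0.442 = 14520 → total 32909
Band 2: 32774 × 0.946 = 31004
Band 3: 49721 × 0.944 = 46937
Band 4: 44205 × 0.928 = 41022
Band 5: 32851 × 0.932 + 87699 × 0.632 = 30617 + 55426 = 86043
→ [32909, 31004, 46937, 41022, 86043]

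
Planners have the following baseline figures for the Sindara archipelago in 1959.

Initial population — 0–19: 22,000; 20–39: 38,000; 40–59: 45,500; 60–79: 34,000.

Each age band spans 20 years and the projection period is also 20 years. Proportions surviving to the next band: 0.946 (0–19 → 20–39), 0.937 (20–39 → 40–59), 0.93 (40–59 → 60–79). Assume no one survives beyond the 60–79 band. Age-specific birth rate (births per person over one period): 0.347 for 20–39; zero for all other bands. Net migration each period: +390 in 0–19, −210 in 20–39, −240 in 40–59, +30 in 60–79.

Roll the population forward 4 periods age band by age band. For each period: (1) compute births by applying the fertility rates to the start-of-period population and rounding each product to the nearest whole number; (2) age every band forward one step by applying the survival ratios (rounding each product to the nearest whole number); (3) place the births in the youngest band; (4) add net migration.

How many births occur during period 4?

Period 1.
Births: 38000 × 0.347 = 13186
20–39: 22000 × 0.946 = 20812
40–59: 38000 × 0.937 = 35606
60–79: 45500 × 0.93 = 42315
Net migration: 0–19 + 390 → 13576; 20–39 − 210 → 20602; 40–59 − 240 → 35366; 60–79 + 30 → 42345
→ [13576, 20602, 35366, 42345]
Period 2.
Births: 20602 × 0.347 = 7149
20–39: 13576 × 0.946 = 12843
40–59: 20602 × 0.937 = 19304
60–79: 35366 × 0.93 = 32890
Net migration: 0–19 + 390 → 7539; 20–39 − 210 → 12633; 40–59 − 240 → 19064; 60–79 + 30 → 32920
→ [7539, 12633, 19064, 32920]
Period 3.
Births: 12633 × 0.347 = 4384
20–39: 7539 × 0.946 = 7132
40–59: 12633 × 0.937 = 11837
60–79: 19064 × 0.93 = 17730
Net migration: 0–19 + 390 → 4774; 20–39 − 210 → 6922; 40–59 − 240 → 11597; 60–79 + 30 → 17760
→ [4774, 6922, 11597, 17760]
Period 4.
Births: 6922 × 0.347 = 2402
20–39: 4774 × 0.946 = 4516
40–59: 6922 × 0.937 = 6486
60–79: 11597 × 0.93 = 10785
Net migration: 0–19 + 390 → 2792; 20–39 − 210 → 4306; 40–59 − 240 → 6246; 60–79 + 30 → 10815
→ [2792, 4306, 6246, 10815]

2402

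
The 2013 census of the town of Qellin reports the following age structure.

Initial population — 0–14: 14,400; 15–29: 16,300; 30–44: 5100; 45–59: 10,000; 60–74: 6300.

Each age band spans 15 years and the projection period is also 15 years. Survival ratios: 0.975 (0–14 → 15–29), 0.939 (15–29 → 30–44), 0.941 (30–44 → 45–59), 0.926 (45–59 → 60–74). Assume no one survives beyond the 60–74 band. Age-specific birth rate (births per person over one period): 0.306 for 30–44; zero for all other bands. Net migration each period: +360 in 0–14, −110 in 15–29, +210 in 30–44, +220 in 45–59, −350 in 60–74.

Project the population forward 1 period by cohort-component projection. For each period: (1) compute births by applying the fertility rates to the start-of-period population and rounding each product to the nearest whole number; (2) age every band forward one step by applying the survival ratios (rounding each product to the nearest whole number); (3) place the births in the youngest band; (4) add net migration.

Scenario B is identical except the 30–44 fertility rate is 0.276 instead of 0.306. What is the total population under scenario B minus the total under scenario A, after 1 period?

Let band 1 be 0–14 through band 5 = 60–74.
— Period 1 —
Births: 5100 * 0.306 = 1561
Band 2: 14400 * 0.975 = 14040
Band 3: 16300 * 0.939 = 15306
Band 4: 5100 * 0.941 = 4799
Band 5: 10000 * 0.926 = 9260
Net migration: Band 1 + 360 → 1921; Band 2 − 110 → 13930; Band 3 + 210 → 15516; Band 4 + 220 → 5019; Band 5 − 350 → 8910
End of period: [1921, 13930, 15516, 5019, 8910]
Scenario A total after 1 period: 45296
Scenario B projection —
— Period 1 —
Births: 5100 * 0.276 = 1408
Band 2: 14400 * 0.975 = 14040
Band 3: 16300 * 0.939 = 15306
Band 4: 5100 * 0.941 = 4799
Band 5: 10000 * 0.926 = 9260
Net migration: Band 1 + 360 → 1768; Band 2 − 110 → 13930; Band 3 + 210 → 15516; Band 4 + 220 → 5019; Band 5 − 350 → 8910
End of period: [1768, 13930, 15516, 5019, 8910]
Scenario B total after 1 period: 45143
Difference B − A = 45143 − 45296 = -153

-153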